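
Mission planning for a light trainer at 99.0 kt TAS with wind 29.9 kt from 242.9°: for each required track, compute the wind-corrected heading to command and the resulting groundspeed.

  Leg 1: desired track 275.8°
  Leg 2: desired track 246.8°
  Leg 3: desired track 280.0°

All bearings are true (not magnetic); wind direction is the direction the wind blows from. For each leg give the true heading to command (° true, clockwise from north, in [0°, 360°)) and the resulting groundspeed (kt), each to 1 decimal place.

Leg 1: desired track 275.8°; wind correction -9.4° → command heading 266.4°, groundspeed 72.6 kt
Leg 2: desired track 246.8°; wind correction -1.2° → command heading 245.6°, groundspeed 69.1 kt
Leg 3: desired track 280.0°; wind correction -10.5° → command heading 269.5°, groundspeed 73.5 kt

Leg 1: heading=266.4°, groundspeed=72.6 kt
Leg 2: heading=245.6°, groundspeed=69.1 kt
Leg 3: heading=269.5°, groundspeed=73.5 kt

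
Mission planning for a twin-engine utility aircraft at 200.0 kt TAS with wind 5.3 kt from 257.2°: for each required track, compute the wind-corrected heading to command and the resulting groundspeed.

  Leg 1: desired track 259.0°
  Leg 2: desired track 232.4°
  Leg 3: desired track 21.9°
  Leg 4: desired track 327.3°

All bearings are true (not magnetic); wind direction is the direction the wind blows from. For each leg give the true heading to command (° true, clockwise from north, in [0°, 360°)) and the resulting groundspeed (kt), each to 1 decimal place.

Leg 1: heading=259.0°, groundspeed=194.7 kt
Leg 2: heading=233.0°, groundspeed=195.2 kt
Leg 3: heading=20.7°, groundspeed=203.0 kt
Leg 4: heading=325.9°, groundspeed=198.1 kt

Leg 1: desired track 259.0°; wind correction +0.0° → command heading 259.0°, groundspeed 194.7 kt
Leg 2: desired track 232.4°; wind correction +0.6° → command heading 233.0°, groundspeed 195.2 kt
Leg 3: desired track 21.9°; wind correction -1.2° → command heading 20.7°, groundspeed 203.0 kt
Leg 4: desired track 327.3°; wind correction -1.4° → command heading 325.9°, groundspeed 198.1 kt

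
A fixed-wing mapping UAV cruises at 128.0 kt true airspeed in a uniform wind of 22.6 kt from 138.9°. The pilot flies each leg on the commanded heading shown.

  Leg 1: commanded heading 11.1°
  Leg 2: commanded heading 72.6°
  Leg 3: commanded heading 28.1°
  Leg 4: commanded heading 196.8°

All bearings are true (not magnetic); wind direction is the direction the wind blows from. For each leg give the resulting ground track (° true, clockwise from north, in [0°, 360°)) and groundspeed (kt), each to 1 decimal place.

Leg 1: heading 11.1°; drift -7.2° → track 3.9°, groundspeed 143.0 kt
Leg 2: heading 72.6°; drift -9.9° → track 62.7°, groundspeed 120.7 kt
Leg 3: heading 28.1°; drift -8.8° → track 19.3°, groundspeed 137.7 kt
Leg 4: heading 196.8°; drift +9.4° → track 206.2°, groundspeed 117.6 kt

Leg 1: track=3.9°, groundspeed=143.0 kt
Leg 2: track=62.7°, groundspeed=120.7 kt
Leg 3: track=19.3°, groundspeed=137.7 kt
Leg 4: track=206.2°, groundspeed=117.6 kt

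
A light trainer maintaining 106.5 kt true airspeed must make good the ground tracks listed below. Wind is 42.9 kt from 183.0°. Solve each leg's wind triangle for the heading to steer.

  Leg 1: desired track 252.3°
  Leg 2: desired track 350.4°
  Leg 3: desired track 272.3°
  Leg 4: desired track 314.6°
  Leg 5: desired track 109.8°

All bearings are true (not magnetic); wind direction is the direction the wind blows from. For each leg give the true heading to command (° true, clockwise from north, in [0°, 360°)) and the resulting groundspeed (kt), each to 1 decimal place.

Leg 1: heading=230.2°, groundspeed=83.5 kt
Leg 2: heading=345.4°, groundspeed=148.0 kt
Leg 3: heading=248.5°, groundspeed=97.0 kt
Leg 4: heading=297.1°, groundspeed=130.0 kt
Leg 5: heading=132.5°, groundspeed=85.9 kt

Leg 1: desired track 252.3°; wind correction -22.1° → command heading 230.2°, groundspeed 83.5 kt
Leg 2: desired track 350.4°; wind correction -5.0° → command heading 345.4°, groundspeed 148.0 kt
Leg 3: desired track 272.3°; wind correction -23.8° → command heading 248.5°, groundspeed 97.0 kt
Leg 4: desired track 314.6°; wind correction -17.5° → command heading 297.1°, groundspeed 130.0 kt
Leg 5: desired track 109.8°; wind correction +22.7° → command heading 132.5°, groundspeed 85.9 kt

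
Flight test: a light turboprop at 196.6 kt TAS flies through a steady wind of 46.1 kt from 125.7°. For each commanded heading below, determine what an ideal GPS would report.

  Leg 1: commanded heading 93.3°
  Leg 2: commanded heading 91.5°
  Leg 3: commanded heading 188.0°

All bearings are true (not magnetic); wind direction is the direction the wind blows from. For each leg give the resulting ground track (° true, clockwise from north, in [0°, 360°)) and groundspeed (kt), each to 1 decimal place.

Leg 1: track=84.4°, groundspeed=159.6 kt
Leg 2: track=82.2°, groundspeed=160.6 kt
Leg 3: track=201.1°, groundspeed=179.9 kt

Leg 1: heading 93.3°; drift -8.9° → track 84.4°, groundspeed 159.6 kt
Leg 2: heading 91.5°; drift -9.3° → track 82.2°, groundspeed 160.6 kt
Leg 3: heading 188.0°; drift +13.1° → track 201.1°, groundspeed 179.9 kt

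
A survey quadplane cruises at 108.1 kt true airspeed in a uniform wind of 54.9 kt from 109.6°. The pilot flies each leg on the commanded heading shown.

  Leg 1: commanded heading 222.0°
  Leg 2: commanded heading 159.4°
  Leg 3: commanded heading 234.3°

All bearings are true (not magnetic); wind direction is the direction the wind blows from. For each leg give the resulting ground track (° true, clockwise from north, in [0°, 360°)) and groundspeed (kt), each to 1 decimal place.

Leg 1: heading 222.0°; drift +21.5° → track 243.5°, groundspeed 138.6 kt
Leg 2: heading 159.4°; drift +30.0° → track 189.4°, groundspeed 83.9 kt
Leg 3: heading 234.3°; drift +17.9° → track 252.2°, groundspeed 146.5 kt

Leg 1: track=243.5°, groundspeed=138.6 kt
Leg 2: track=189.4°, groundspeed=83.9 kt
Leg 3: track=252.2°, groundspeed=146.5 kt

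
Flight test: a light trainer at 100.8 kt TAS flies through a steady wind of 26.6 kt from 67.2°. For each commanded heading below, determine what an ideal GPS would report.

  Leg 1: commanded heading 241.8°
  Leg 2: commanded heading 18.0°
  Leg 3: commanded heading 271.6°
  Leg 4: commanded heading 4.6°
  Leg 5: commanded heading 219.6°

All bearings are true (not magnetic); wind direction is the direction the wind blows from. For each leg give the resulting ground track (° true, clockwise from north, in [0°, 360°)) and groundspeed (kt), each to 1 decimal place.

Leg 1: heading 241.8°; drift +1.1° → track 242.9°, groundspeed 127.3 kt
Leg 2: heading 18.0°; drift -13.6° → track 4.4°, groundspeed 85.8 kt
Leg 3: heading 271.6°; drift -5.0° → track 266.6°, groundspeed 125.5 kt
Leg 4: heading 4.6°; drift -14.9° → track 349.7°, groundspeed 91.7 kt
Leg 5: heading 219.6°; drift +5.7° → track 225.3°, groundspeed 125.0 kt

Leg 1: track=242.9°, groundspeed=127.3 kt
Leg 2: track=4.4°, groundspeed=85.8 kt
Leg 3: track=266.6°, groundspeed=125.5 kt
Leg 4: track=349.7°, groundspeed=91.7 kt
Leg 5: track=225.3°, groundspeed=125.0 kt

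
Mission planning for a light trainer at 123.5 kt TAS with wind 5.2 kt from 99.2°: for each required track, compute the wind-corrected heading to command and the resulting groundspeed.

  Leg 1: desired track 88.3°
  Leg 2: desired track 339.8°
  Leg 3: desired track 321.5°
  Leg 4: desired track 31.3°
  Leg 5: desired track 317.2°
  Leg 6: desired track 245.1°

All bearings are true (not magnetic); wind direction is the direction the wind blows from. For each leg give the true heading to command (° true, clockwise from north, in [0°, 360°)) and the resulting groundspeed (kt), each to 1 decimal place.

Leg 1: desired track 88.3°; wind correction +0.5° → command heading 88.8°, groundspeed 118.4 kt
Leg 2: desired track 339.8°; wind correction +2.1° → command heading 341.9°, groundspeed 126.0 kt
Leg 3: desired track 321.5°; wind correction +1.6° → command heading 323.1°, groundspeed 127.3 kt
Leg 4: desired track 31.3°; wind correction +2.2° → command heading 33.5°, groundspeed 121.4 kt
Leg 5: desired track 317.2°; wind correction +1.5° → command heading 318.7°, groundspeed 127.6 kt
Leg 6: desired track 245.1°; wind correction -1.4° → command heading 243.7°, groundspeed 127.8 kt

Leg 1: heading=88.8°, groundspeed=118.4 kt
Leg 2: heading=341.9°, groundspeed=126.0 kt
Leg 3: heading=323.1°, groundspeed=127.3 kt
Leg 4: heading=33.5°, groundspeed=121.4 kt
Leg 5: heading=318.7°, groundspeed=127.6 kt
Leg 6: heading=243.7°, groundspeed=127.8 kt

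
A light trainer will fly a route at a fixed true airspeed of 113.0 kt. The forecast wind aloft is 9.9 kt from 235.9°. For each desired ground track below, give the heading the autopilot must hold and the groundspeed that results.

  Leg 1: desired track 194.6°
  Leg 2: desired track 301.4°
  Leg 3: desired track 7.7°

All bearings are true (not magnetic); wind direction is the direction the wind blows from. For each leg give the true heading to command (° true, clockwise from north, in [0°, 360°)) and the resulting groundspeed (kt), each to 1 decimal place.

Leg 1: desired track 194.6°; wind correction +3.3° → command heading 197.9°, groundspeed 105.4 kt
Leg 2: desired track 301.4°; wind correction -4.6° → command heading 296.8°, groundspeed 108.5 kt
Leg 3: desired track 7.7°; wind correction -3.7° → command heading 4.0°, groundspeed 119.4 kt

Leg 1: heading=197.9°, groundspeed=105.4 kt
Leg 2: heading=296.8°, groundspeed=108.5 kt
Leg 3: heading=4.0°, groundspeed=119.4 kt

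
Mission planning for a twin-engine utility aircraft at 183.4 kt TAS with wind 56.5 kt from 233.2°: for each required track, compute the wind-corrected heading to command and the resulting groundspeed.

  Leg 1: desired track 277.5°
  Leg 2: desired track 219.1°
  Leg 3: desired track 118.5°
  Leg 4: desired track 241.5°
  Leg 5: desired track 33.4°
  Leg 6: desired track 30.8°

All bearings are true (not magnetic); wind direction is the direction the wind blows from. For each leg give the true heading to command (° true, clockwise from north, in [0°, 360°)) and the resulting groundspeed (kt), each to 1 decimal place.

Leg 1: heading=265.1°, groundspeed=138.7 kt
Leg 2: heading=223.4°, groundspeed=128.1 kt
Leg 3: heading=134.8°, groundspeed=199.7 kt
Leg 4: heading=239.0°, groundspeed=127.3 kt
Leg 5: heading=27.4°, groundspeed=235.6 kt
Leg 6: heading=24.1°, groundspeed=234.4 kt

Leg 1: desired track 277.5°; wind correction -12.4° → command heading 265.1°, groundspeed 138.7 kt
Leg 2: desired track 219.1°; wind correction +4.3° → command heading 223.4°, groundspeed 128.1 kt
Leg 3: desired track 118.5°; wind correction +16.3° → command heading 134.8°, groundspeed 199.7 kt
Leg 4: desired track 241.5°; wind correction -2.5° → command heading 239.0°, groundspeed 127.3 kt
Leg 5: desired track 33.4°; wind correction -6.0° → command heading 27.4°, groundspeed 235.6 kt
Leg 6: desired track 30.8°; wind correction -6.7° → command heading 24.1°, groundspeed 234.4 kt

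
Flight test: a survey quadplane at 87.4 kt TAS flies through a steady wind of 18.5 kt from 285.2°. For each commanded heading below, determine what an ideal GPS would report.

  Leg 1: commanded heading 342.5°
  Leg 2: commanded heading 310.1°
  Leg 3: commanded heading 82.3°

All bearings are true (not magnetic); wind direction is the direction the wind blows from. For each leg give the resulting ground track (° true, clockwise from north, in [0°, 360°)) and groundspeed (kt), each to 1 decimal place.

Leg 1: heading 342.5°; drift +11.4° → track 353.9°, groundspeed 79.0 kt
Leg 2: heading 310.1°; drift +6.3° → track 316.4°, groundspeed 71.0 kt
Leg 3: heading 82.3°; drift +3.9° → track 86.2°, groundspeed 104.7 kt

Leg 1: track=353.9°, groundspeed=79.0 kt
Leg 2: track=316.4°, groundspeed=71.0 kt
Leg 3: track=86.2°, groundspeed=104.7 kt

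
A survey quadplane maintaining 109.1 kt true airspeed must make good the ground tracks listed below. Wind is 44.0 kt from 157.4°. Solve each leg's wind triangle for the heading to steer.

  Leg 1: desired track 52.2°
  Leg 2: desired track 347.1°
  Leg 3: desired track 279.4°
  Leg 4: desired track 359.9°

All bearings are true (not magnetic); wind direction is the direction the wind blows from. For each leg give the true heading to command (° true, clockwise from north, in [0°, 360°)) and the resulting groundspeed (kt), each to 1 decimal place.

Leg 1: heading=75.1°, groundspeed=112.0 kt
Leg 2: heading=351.0°, groundspeed=152.2 kt
Leg 3: heading=259.4°, groundspeed=125.8 kt
Leg 4: heading=8.8°, groundspeed=148.4 kt

Leg 1: desired track 52.2°; wind correction +22.9° → command heading 75.1°, groundspeed 112.0 kt
Leg 2: desired track 347.1°; wind correction +3.9° → command heading 351.0°, groundspeed 152.2 kt
Leg 3: desired track 279.4°; wind correction -20.0° → command heading 259.4°, groundspeed 125.8 kt
Leg 4: desired track 359.9°; wind correction +8.9° → command heading 8.8°, groundspeed 148.4 kt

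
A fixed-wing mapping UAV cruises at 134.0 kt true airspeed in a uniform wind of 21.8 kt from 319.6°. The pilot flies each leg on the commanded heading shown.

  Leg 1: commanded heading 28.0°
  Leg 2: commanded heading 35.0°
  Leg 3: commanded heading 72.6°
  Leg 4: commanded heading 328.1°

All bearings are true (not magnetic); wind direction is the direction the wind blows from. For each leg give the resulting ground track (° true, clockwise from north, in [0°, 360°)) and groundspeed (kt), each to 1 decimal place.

Leg 1: track=37.1°, groundspeed=127.6 kt
Leg 2: track=44.3°, groundspeed=130.2 kt
Leg 3: track=80.6°, groundspeed=143.9 kt
Leg 4: track=329.7°, groundspeed=112.5 kt

Leg 1: heading 28.0°; drift +9.1° → track 37.1°, groundspeed 127.6 kt
Leg 2: heading 35.0°; drift +9.3° → track 44.3°, groundspeed 130.2 kt
Leg 3: heading 72.6°; drift +8.0° → track 80.6°, groundspeed 143.9 kt
Leg 4: heading 328.1°; drift +1.6° → track 329.7°, groundspeed 112.5 kt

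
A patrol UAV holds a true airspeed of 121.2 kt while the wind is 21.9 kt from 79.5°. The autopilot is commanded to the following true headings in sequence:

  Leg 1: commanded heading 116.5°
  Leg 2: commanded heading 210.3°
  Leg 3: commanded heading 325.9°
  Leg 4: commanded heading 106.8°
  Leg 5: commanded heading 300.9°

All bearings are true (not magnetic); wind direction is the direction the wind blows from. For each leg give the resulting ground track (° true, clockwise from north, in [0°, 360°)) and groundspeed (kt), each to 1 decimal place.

Leg 1: heading 116.5°; drift +7.2° → track 123.7°, groundspeed 104.5 kt
Leg 2: heading 210.3°; drift +7.0° → track 217.3°, groundspeed 136.5 kt
Leg 3: heading 325.9°; drift -8.8° → track 317.1°, groundspeed 131.5 kt
Leg 4: heading 106.8°; drift +5.6° → track 112.4°, groundspeed 102.2 kt
Leg 5: heading 300.9°; drift -6.0° → track 294.9°, groundspeed 138.4 kt

Leg 1: track=123.7°, groundspeed=104.5 kt
Leg 2: track=217.3°, groundspeed=136.5 kt
Leg 3: track=317.1°, groundspeed=131.5 kt
Leg 4: track=112.4°, groundspeed=102.2 kt
Leg 5: track=294.9°, groundspeed=138.4 kt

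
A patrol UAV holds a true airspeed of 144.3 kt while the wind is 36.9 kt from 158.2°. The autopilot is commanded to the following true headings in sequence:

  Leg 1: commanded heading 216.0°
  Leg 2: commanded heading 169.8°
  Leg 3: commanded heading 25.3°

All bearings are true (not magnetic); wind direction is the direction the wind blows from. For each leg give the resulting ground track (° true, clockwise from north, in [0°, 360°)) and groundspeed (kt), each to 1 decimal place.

Leg 1: heading 216.0°; drift +14.1° → track 230.1°, groundspeed 128.5 kt
Leg 2: heading 169.8°; drift +3.9° → track 173.7°, groundspeed 108.4 kt
Leg 3: heading 25.3°; drift -9.1° → track 16.2°, groundspeed 171.6 kt

Leg 1: track=230.1°, groundspeed=128.5 kt
Leg 2: track=173.7°, groundspeed=108.4 kt
Leg 3: track=16.2°, groundspeed=171.6 kt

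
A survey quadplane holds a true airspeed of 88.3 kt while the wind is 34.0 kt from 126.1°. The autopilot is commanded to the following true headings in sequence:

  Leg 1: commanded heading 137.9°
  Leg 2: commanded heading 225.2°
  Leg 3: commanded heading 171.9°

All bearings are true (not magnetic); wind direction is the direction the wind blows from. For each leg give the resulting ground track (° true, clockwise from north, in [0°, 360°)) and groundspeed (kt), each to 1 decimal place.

Leg 1: heading 137.9°; drift +7.2° → track 145.1°, groundspeed 55.5 kt
Leg 2: heading 225.2°; drift +19.7° → track 244.9°, groundspeed 99.5 kt
Leg 3: heading 171.9°; drift +20.7° → track 192.6°, groundspeed 69.0 kt

Leg 1: track=145.1°, groundspeed=55.5 kt
Leg 2: track=244.9°, groundspeed=99.5 kt
Leg 3: track=192.6°, groundspeed=69.0 kt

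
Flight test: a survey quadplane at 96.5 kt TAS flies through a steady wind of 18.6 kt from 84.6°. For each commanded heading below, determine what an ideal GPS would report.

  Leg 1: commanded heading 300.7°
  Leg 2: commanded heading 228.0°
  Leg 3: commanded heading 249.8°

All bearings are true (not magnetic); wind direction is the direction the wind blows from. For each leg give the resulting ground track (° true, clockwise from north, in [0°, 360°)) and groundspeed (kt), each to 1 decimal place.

Leg 1: heading 300.7°; drift -5.6° → track 295.1°, groundspeed 112.1 kt
Leg 2: heading 228.0°; drift +5.7° → track 233.7°, groundspeed 112.0 kt
Leg 3: heading 249.8°; drift +2.4° → track 252.2°, groundspeed 114.6 kt

Leg 1: track=295.1°, groundspeed=112.1 kt
Leg 2: track=233.7°, groundspeed=112.0 kt
Leg 3: track=252.2°, groundspeed=114.6 kt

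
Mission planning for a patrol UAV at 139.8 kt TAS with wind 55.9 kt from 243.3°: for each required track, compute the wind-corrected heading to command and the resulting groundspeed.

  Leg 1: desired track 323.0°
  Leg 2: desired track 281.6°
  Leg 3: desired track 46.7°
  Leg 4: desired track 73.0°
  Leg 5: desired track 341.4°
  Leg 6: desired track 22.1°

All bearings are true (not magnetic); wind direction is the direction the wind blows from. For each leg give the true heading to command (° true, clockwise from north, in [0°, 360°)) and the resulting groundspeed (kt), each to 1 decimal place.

Leg 1: desired track 323.0°; wind correction -23.2° → command heading 299.8°, groundspeed 118.5 kt
Leg 2: desired track 281.6°; wind correction -14.3° → command heading 267.3°, groundspeed 91.6 kt
Leg 3: desired track 46.7°; wind correction -6.6° → command heading 40.1°, groundspeed 192.5 kt
Leg 4: desired track 73.0°; wind correction +3.9° → command heading 76.9°, groundspeed 194.6 kt
Leg 5: desired track 341.4°; wind correction -23.3° → command heading 318.1°, groundspeed 136.3 kt
Leg 6: desired track 22.1°; wind correction -15.3° → command heading 6.8°, groundspeed 176.9 kt

Leg 1: heading=299.8°, groundspeed=118.5 kt
Leg 2: heading=267.3°, groundspeed=91.6 kt
Leg 3: heading=40.1°, groundspeed=192.5 kt
Leg 4: heading=76.9°, groundspeed=194.6 kt
Leg 5: heading=318.1°, groundspeed=136.3 kt
Leg 6: heading=6.8°, groundspeed=176.9 kt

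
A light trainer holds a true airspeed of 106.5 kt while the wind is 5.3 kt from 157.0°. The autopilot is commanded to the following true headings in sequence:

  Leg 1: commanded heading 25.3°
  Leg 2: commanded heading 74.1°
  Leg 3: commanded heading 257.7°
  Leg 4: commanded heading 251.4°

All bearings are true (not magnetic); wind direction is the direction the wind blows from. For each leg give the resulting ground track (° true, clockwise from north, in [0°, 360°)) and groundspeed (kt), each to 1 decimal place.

Leg 1: track=23.2°, groundspeed=110.1 kt
Leg 2: track=71.3°, groundspeed=106.0 kt
Leg 3: track=260.5°, groundspeed=107.6 kt
Leg 4: track=254.2°, groundspeed=107.0 kt

Leg 1: heading 25.3°; drift -2.1° → track 23.2°, groundspeed 110.1 kt
Leg 2: heading 74.1°; drift -2.8° → track 71.3°, groundspeed 106.0 kt
Leg 3: heading 257.7°; drift +2.8° → track 260.5°, groundspeed 107.6 kt
Leg 4: heading 251.4°; drift +2.8° → track 254.2°, groundspeed 107.0 kt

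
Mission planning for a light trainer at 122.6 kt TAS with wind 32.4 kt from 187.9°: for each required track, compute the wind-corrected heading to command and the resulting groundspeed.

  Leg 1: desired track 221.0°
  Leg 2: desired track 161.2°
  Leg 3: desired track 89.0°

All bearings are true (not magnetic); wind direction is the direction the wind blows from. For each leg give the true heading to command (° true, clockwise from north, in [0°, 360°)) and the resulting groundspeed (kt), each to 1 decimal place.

Leg 1: heading=212.7°, groundspeed=94.2 kt
Leg 2: heading=168.0°, groundspeed=92.8 kt
Leg 3: heading=104.1°, groundspeed=123.4 kt

Leg 1: desired track 221.0°; wind correction -8.3° → command heading 212.7°, groundspeed 94.2 kt
Leg 2: desired track 161.2°; wind correction +6.8° → command heading 168.0°, groundspeed 92.8 kt
Leg 3: desired track 89.0°; wind correction +15.1° → command heading 104.1°, groundspeed 123.4 kt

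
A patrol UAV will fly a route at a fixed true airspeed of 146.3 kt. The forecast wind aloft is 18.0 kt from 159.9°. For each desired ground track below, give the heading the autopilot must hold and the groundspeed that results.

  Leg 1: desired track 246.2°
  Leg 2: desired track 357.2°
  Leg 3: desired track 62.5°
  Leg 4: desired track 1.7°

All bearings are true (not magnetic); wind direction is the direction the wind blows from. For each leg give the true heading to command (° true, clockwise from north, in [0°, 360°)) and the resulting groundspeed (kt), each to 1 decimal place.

Leg 1: heading=239.1°, groundspeed=144.0 kt
Leg 2: heading=359.3°, groundspeed=163.4 kt
Leg 3: heading=69.5°, groundspeed=147.5 kt
Leg 4: heading=4.3°, groundspeed=162.9 kt

Leg 1: desired track 246.2°; wind correction -7.1° → command heading 239.1°, groundspeed 144.0 kt
Leg 2: desired track 357.2°; wind correction +2.1° → command heading 359.3°, groundspeed 163.4 kt
Leg 3: desired track 62.5°; wind correction +7.0° → command heading 69.5°, groundspeed 147.5 kt
Leg 4: desired track 1.7°; wind correction +2.6° → command heading 4.3°, groundspeed 162.9 kt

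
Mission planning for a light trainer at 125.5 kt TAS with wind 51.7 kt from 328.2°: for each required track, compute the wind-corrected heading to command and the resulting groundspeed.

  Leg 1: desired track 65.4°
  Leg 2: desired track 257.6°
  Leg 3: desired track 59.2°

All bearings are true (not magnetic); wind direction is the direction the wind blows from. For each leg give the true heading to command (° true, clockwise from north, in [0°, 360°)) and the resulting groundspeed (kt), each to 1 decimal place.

Leg 1: heading=41.3°, groundspeed=121.0 kt
Leg 2: heading=280.5°, groundspeed=98.5 kt
Leg 3: heading=34.9°, groundspeed=115.3 kt

Leg 1: desired track 65.4°; wind correction -24.1° → command heading 41.3°, groundspeed 121.0 kt
Leg 2: desired track 257.6°; wind correction +22.9° → command heading 280.5°, groundspeed 98.5 kt
Leg 3: desired track 59.2°; wind correction -24.3° → command heading 34.9°, groundspeed 115.3 kt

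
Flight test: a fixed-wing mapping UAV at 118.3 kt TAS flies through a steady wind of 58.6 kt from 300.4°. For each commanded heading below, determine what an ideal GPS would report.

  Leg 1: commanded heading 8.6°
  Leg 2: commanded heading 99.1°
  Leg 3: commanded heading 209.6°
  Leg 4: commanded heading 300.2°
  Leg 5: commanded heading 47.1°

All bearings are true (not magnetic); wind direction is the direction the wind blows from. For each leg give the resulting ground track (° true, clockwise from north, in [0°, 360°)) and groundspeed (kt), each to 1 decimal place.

Leg 1: heading 8.6°; drift +29.4° → track 38.0°, groundspeed 110.8 kt
Leg 2: heading 99.1°; drift +7.0° → track 106.1°, groundspeed 174.2 kt
Leg 3: heading 209.6°; drift -26.2° → track 183.4°, groundspeed 132.7 kt
Leg 4: heading 300.2°; drift -0.2° → track 300.0°, groundspeed 59.7 kt
Leg 5: heading 47.1°; drift +22.6° → track 69.7°, groundspeed 146.3 kt

Leg 1: track=38.0°, groundspeed=110.8 kt
Leg 2: track=106.1°, groundspeed=174.2 kt
Leg 3: track=183.4°, groundspeed=132.7 kt
Leg 4: track=300.0°, groundspeed=59.7 kt
Leg 5: track=69.7°, groundspeed=146.3 kt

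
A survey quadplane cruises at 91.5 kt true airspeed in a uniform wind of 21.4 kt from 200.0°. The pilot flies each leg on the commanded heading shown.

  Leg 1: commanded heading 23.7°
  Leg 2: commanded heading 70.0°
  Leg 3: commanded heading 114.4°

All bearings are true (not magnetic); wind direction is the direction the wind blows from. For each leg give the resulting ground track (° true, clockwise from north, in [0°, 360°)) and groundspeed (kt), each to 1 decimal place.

Leg 1: track=23.0°, groundspeed=112.9 kt
Leg 2: track=61.1°, groundspeed=106.5 kt
Leg 3: track=101.0°, groundspeed=92.4 kt

Leg 1: heading 23.7°; drift -0.7° → track 23.0°, groundspeed 112.9 kt
Leg 2: heading 70.0°; drift -8.9° → track 61.1°, groundspeed 106.5 kt
Leg 3: heading 114.4°; drift -13.4° → track 101.0°, groundspeed 92.4 kt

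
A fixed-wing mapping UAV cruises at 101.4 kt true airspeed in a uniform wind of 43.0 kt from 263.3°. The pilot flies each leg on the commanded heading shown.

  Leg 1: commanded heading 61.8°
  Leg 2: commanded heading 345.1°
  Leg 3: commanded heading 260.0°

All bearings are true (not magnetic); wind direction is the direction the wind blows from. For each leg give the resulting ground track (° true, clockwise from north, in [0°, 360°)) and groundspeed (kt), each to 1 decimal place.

Leg 1: track=68.2°, groundspeed=142.3 kt
Leg 2: track=9.2°, groundspeed=104.3 kt
Leg 3: track=257.6°, groundspeed=58.5 kt

Leg 1: heading 61.8°; drift +6.4° → track 68.2°, groundspeed 142.3 kt
Leg 2: heading 345.1°; drift +24.1° → track 9.2°, groundspeed 104.3 kt
Leg 3: heading 260.0°; drift -2.4° → track 257.6°, groundspeed 58.5 kt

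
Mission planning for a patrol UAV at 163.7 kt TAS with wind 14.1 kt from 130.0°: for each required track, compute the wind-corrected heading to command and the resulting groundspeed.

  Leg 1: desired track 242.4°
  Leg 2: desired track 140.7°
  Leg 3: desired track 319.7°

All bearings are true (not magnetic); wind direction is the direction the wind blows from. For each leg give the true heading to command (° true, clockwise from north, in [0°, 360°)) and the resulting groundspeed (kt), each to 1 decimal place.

Leg 1: heading=237.8°, groundspeed=168.6 kt
Leg 2: heading=139.8°, groundspeed=149.8 kt
Leg 3: heading=320.5°, groundspeed=177.6 kt

Leg 1: desired track 242.4°; wind correction -4.6° → command heading 237.8°, groundspeed 168.6 kt
Leg 2: desired track 140.7°; wind correction -0.9° → command heading 139.8°, groundspeed 149.8 kt
Leg 3: desired track 319.7°; wind correction +0.8° → command heading 320.5°, groundspeed 177.6 kt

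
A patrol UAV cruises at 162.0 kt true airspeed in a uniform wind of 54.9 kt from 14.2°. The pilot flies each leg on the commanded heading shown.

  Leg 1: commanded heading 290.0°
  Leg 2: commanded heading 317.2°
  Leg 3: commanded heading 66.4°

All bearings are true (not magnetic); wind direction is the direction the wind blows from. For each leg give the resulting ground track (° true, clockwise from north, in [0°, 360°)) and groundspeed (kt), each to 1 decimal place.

Leg 1: track=270.8°, groundspeed=165.7 kt
Leg 2: track=298.0°, groundspeed=139.9 kt
Leg 3: track=85.1°, groundspeed=135.5 kt

Leg 1: heading 290.0°; drift -19.2° → track 270.8°, groundspeed 165.7 kt
Leg 2: heading 317.2°; drift -19.2° → track 298.0°, groundspeed 139.9 kt
Leg 3: heading 66.4°; drift +18.7° → track 85.1°, groundspeed 135.5 kt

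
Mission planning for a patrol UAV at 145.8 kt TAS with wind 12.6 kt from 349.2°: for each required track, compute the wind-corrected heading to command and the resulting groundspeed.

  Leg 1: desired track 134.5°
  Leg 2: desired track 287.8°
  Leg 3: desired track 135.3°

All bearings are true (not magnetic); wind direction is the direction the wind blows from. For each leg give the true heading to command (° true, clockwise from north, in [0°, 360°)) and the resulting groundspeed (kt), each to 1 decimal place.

Leg 1: heading=131.7°, groundspeed=156.0 kt
Leg 2: heading=292.2°, groundspeed=139.3 kt
Leg 3: heading=132.5°, groundspeed=156.1 kt

Leg 1: desired track 134.5°; wind correction -2.8° → command heading 131.7°, groundspeed 156.0 kt
Leg 2: desired track 287.8°; wind correction +4.4° → command heading 292.2°, groundspeed 139.3 kt
Leg 3: desired track 135.3°; wind correction -2.8° → command heading 132.5°, groundspeed 156.1 kt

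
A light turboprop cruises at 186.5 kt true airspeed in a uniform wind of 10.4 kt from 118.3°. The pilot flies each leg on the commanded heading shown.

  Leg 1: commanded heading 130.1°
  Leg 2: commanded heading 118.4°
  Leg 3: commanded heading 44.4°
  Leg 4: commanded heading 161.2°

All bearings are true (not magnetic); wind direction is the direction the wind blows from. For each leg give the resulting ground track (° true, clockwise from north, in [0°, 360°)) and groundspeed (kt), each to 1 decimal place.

Leg 1: track=130.8°, groundspeed=176.3 kt
Leg 2: track=118.4°, groundspeed=176.1 kt
Leg 3: track=41.3°, groundspeed=183.9 kt
Leg 4: track=163.5°, groundspeed=179.0 kt

Leg 1: heading 130.1°; drift +0.7° → track 130.8°, groundspeed 176.3 kt
Leg 2: heading 118.4°; drift +0.0° → track 118.4°, groundspeed 176.1 kt
Leg 3: heading 44.4°; drift -3.1° → track 41.3°, groundspeed 183.9 kt
Leg 4: heading 161.2°; drift +2.3° → track 163.5°, groundspeed 179.0 kt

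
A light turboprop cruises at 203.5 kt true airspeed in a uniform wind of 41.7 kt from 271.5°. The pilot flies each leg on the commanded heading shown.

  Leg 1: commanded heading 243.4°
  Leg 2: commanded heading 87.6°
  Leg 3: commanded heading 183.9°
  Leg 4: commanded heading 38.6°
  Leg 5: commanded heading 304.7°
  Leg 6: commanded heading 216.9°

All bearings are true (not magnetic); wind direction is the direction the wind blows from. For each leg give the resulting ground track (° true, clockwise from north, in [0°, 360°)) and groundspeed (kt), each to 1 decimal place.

Leg 1: heading 243.4°; drift -6.7° → track 236.7°, groundspeed 167.9 kt
Leg 2: heading 87.6°; drift +0.7° → track 88.3°, groundspeed 245.1 kt
Leg 3: heading 183.9°; drift -11.7° → track 172.2°, groundspeed 206.0 kt
Leg 4: heading 38.6°; drift +8.3° → track 46.9°, groundspeed 231.1 kt
Leg 5: heading 304.7°; drift +7.7° → track 312.4°, groundspeed 170.1 kt
Leg 6: heading 216.9°; drift -10.7° → track 206.2°, groundspeed 182.5 kt

Leg 1: track=236.7°, groundspeed=167.9 kt
Leg 2: track=88.3°, groundspeed=245.1 kt
Leg 3: track=172.2°, groundspeed=206.0 kt
Leg 4: track=46.9°, groundspeed=231.1 kt
Leg 5: track=312.4°, groundspeed=170.1 kt
Leg 6: track=206.2°, groundspeed=182.5 kt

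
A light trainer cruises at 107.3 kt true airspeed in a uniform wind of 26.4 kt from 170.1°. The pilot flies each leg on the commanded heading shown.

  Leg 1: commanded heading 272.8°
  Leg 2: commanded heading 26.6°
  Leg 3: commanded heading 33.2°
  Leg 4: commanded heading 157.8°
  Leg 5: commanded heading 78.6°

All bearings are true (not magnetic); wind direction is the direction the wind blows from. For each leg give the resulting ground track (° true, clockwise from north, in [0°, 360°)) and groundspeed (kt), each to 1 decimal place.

Leg 1: track=285.6°, groundspeed=116.0 kt
Leg 2: track=19.6°, groundspeed=129.5 kt
Leg 3: track=25.1°, groundspeed=127.9 kt
Leg 4: track=153.9°, groundspeed=81.7 kt
Leg 5: track=64.9°, groundspeed=111.2 kt

Leg 1: heading 272.8°; drift +12.8° → track 285.6°, groundspeed 116.0 kt
Leg 2: heading 26.6°; drift -7.0° → track 19.6°, groundspeed 129.5 kt
Leg 3: heading 33.2°; drift -8.1° → track 25.1°, groundspeed 127.9 kt
Leg 4: heading 157.8°; drift -3.9° → track 153.9°, groundspeed 81.7 kt
Leg 5: heading 78.6°; drift -13.7° → track 64.9°, groundspeed 111.2 kt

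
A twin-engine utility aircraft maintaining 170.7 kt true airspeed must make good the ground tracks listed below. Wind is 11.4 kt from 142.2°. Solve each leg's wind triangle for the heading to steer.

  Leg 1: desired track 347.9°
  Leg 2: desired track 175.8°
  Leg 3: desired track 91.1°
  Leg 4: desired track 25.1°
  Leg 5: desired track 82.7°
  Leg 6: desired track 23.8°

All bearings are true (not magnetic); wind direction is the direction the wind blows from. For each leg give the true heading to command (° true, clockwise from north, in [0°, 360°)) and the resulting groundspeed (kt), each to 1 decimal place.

Leg 1: heading=349.6°, groundspeed=180.9 kt
Leg 2: heading=173.7°, groundspeed=161.1 kt
Leg 3: heading=94.1°, groundspeed=163.3 kt
Leg 4: heading=28.5°, groundspeed=175.6 kt
Leg 5: heading=86.0°, groundspeed=164.6 kt
Leg 6: heading=27.2°, groundspeed=175.8 kt

Leg 1: desired track 347.9°; wind correction +1.7° → command heading 349.6°, groundspeed 180.9 kt
Leg 2: desired track 175.8°; wind correction -2.1° → command heading 173.7°, groundspeed 161.1 kt
Leg 3: desired track 91.1°; wind correction +3.0° → command heading 94.1°, groundspeed 163.3 kt
Leg 4: desired track 25.1°; wind correction +3.4° → command heading 28.5°, groundspeed 175.6 kt
Leg 5: desired track 82.7°; wind correction +3.3° → command heading 86.0°, groundspeed 164.6 kt
Leg 6: desired track 23.8°; wind correction +3.4° → command heading 27.2°, groundspeed 175.8 kt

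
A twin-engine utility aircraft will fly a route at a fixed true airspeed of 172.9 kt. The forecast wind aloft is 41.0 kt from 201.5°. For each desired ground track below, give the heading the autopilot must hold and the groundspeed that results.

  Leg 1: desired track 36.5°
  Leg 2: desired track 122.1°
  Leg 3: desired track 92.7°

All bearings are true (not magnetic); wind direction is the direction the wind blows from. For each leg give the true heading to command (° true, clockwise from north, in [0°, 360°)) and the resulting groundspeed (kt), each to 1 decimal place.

Leg 1: heading=40.0°, groundspeed=212.2 kt
Leg 2: heading=135.6°, groundspeed=160.6 kt
Leg 3: heading=105.7°, groundspeed=181.7 kt

Leg 1: desired track 36.5°; wind correction +3.5° → command heading 40.0°, groundspeed 212.2 kt
Leg 2: desired track 122.1°; wind correction +13.5° → command heading 135.6°, groundspeed 160.6 kt
Leg 3: desired track 92.7°; wind correction +13.0° → command heading 105.7°, groundspeed 181.7 kt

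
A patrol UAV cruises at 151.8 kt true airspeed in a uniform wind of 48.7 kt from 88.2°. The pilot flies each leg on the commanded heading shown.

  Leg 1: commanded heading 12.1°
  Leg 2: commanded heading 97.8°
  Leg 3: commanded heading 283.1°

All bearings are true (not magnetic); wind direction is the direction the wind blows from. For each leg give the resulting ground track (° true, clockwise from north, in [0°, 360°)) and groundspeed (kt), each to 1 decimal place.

Leg 1: heading 12.1°; drift -18.6° → track 353.5°, groundspeed 147.9 kt
Leg 2: heading 97.8°; drift +4.5° → track 102.3°, groundspeed 104.1 kt
Leg 3: heading 283.1°; drift -3.6° → track 279.5°, groundspeed 199.3 kt

Leg 1: track=353.5°, groundspeed=147.9 kt
Leg 2: track=102.3°, groundspeed=104.1 kt
Leg 3: track=279.5°, groundspeed=199.3 kt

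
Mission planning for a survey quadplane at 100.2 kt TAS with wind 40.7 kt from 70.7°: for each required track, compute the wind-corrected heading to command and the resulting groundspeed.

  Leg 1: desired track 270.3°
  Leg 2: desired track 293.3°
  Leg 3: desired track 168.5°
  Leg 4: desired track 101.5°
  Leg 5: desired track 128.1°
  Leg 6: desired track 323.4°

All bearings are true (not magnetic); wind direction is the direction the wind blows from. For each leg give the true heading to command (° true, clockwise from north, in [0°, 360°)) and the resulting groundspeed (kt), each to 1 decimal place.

Leg 1: desired track 270.3°; wind correction +7.8° → command heading 278.1°, groundspeed 137.6 kt
Leg 2: desired track 293.3°; wind correction +16.0° → command heading 309.3°, groundspeed 126.3 kt
Leg 3: desired track 168.5°; wind correction -23.7° → command heading 144.8°, groundspeed 97.3 kt
Leg 4: desired track 101.5°; wind correction -12.0° → command heading 89.5°, groundspeed 63.0 kt
Leg 5: desired track 128.1°; wind correction -20.0° → command heading 108.1°, groundspeed 72.2 kt
Leg 6: desired track 323.4°; wind correction +22.8° → command heading 346.2°, groundspeed 104.5 kt

Leg 1: heading=278.1°, groundspeed=137.6 kt
Leg 2: heading=309.3°, groundspeed=126.3 kt
Leg 3: heading=144.8°, groundspeed=97.3 kt
Leg 4: heading=89.5°, groundspeed=63.0 kt
Leg 5: heading=108.1°, groundspeed=72.2 kt
Leg 6: heading=346.2°, groundspeed=104.5 kt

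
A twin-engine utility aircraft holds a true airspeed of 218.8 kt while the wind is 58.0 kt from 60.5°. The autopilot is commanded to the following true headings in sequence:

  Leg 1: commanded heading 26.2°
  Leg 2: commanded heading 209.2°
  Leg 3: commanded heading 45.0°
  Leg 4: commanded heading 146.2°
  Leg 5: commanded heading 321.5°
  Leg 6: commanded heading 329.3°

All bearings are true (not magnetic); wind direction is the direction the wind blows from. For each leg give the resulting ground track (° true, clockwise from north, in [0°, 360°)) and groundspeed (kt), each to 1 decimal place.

Leg 1: track=15.4°, groundspeed=174.0 kt
Leg 2: track=215.6°, groundspeed=270.0 kt
Leg 3: track=39.6°, groundspeed=163.6 kt
Leg 4: track=161.3°, groundspeed=222.1 kt
Leg 5: track=307.4°, groundspeed=235.0 kt
Leg 6: track=314.5°, groundspeed=227.5 kt

Leg 1: heading 26.2°; drift -10.8° → track 15.4°, groundspeed 174.0 kt
Leg 2: heading 209.2°; drift +6.4° → track 215.6°, groundspeed 270.0 kt
Leg 3: heading 45.0°; drift -5.4° → track 39.6°, groundspeed 163.6 kt
Leg 4: heading 146.2°; drift +15.1° → track 161.3°, groundspeed 222.1 kt
Leg 5: heading 321.5°; drift -14.1° → track 307.4°, groundspeed 235.0 kt
Leg 6: heading 329.3°; drift -14.8° → track 314.5°, groundspeed 227.5 kt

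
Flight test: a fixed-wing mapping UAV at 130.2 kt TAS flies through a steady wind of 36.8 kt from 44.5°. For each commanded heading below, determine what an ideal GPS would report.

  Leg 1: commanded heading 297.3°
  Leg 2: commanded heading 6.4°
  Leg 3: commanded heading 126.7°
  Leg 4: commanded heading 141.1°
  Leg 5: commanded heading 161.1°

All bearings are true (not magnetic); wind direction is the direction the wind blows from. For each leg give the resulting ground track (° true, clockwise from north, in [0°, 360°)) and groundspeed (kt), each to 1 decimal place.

Leg 1: heading 297.3°; drift -14.0° → track 283.3°, groundspeed 145.4 kt
Leg 2: heading 6.4°; drift -12.6° → track 353.8°, groundspeed 103.8 kt
Leg 3: heading 126.7°; drift +16.2° → track 142.9°, groundspeed 130.4 kt
Leg 4: heading 141.1°; drift +15.2° → track 156.3°, groundspeed 139.3 kt
Leg 5: heading 161.1°; drift +12.6° → track 173.7°, groundspeed 150.3 kt

Leg 1: track=283.3°, groundspeed=145.4 kt
Leg 2: track=353.8°, groundspeed=103.8 kt
Leg 3: track=142.9°, groundspeed=130.4 kt
Leg 4: track=156.3°, groundspeed=139.3 kt
Leg 5: track=173.7°, groundspeed=150.3 kt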